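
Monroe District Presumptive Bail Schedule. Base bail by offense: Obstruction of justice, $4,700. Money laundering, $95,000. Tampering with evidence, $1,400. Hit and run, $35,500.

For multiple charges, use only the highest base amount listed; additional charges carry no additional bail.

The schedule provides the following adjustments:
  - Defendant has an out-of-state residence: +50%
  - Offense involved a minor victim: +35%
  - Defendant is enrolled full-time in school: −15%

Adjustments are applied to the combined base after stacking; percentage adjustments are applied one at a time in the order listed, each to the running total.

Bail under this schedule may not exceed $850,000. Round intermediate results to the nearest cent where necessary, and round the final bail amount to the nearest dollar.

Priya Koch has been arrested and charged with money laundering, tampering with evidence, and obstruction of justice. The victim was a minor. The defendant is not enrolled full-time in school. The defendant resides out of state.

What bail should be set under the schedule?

$192,375

Base amounts from the schedule: money laundering $95,000; tampering with evidence $1,400; obstruction of justice $4,700.
Stacking rule: use the highest base only. Highest is money laundering at $95,000. Combined base = $95,000.
Defendant has an out-of-state residence (+50%): $95,000 × 1.5 = $142,500.
Offense involved a minor victim (+35%): $142,500 × 1.35 = $192,375.
$192,375 is within the $850,000 maximum.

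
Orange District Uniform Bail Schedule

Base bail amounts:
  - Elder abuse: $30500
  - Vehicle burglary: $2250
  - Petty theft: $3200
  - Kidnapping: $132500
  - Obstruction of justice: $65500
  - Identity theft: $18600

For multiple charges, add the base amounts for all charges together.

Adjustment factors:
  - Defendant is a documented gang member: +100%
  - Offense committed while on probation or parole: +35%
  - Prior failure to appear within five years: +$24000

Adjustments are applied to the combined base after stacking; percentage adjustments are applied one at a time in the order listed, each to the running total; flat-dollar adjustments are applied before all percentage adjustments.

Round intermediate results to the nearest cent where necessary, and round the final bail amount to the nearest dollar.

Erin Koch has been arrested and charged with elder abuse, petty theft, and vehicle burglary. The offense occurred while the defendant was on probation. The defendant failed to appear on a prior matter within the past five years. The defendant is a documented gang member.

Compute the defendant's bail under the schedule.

Base amounts from the schedule: elder abuse $30500; petty theft $3200; vehicle burglary $2250.
Stacking rule: sum of all bases. $30500 + $3200 + $2250 = $35950.
Prior failure to appear within five years (+$24000 flat): $35950 + $24000 = $59950.
Defendant is a documented gang member (+100%): $59950 × 2 = $119900.
Offense committed while on probation or parole (+35%): $119900 × 1.35 = $161865.

$161865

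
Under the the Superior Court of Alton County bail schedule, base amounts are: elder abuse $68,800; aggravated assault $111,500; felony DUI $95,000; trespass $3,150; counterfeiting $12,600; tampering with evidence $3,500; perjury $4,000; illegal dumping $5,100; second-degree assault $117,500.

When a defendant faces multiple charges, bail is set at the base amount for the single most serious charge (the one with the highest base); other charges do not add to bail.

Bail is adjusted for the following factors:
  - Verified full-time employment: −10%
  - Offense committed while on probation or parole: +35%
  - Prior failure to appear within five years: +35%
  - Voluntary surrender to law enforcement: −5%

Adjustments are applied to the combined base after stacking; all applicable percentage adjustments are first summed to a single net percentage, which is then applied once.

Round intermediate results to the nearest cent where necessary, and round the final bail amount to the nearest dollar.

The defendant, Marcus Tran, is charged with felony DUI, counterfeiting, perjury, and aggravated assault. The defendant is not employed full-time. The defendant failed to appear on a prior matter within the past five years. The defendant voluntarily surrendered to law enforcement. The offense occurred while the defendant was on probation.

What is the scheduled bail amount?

Base amounts from the schedule: felony DUI $95,000; counterfeiting $12,600; perjury $4,000; aggravated assault $111,500.
Stacking rule: use the highest base only. Highest is aggravated assault at $111,500. Combined base = $111,500.
Net percentage adjustment: +35% +35% −5% = +65%. $111,500 × 1.65 = $183,975.

$183,975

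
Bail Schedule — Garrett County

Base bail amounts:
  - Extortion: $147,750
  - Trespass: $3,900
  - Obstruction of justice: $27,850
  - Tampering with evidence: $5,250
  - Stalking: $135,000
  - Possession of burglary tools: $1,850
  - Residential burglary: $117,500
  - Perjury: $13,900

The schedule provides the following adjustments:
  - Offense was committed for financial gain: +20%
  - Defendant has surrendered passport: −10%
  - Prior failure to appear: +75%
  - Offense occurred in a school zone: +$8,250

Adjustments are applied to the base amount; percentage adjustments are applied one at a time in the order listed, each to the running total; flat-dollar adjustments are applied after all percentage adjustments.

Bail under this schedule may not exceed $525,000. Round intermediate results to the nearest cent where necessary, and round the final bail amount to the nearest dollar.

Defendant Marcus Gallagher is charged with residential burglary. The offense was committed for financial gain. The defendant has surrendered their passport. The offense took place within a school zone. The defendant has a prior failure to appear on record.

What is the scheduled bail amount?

Base amounts from the schedule: residential burglary $117,500.
Single charge. Combined base = $117,500.
Offense was committed for financial gain (+20%): $117,500 × 1.2 = $141,000.
Defendant has surrendered passport (−10%): $141,000 × 0.9 = $126,900.
Prior failure to appear (+75%): $126,900 × 1.75 = $222,075.
Offense occurred in a school zone (+$8,250 flat): $222,075 + $8,250 = $230,325.
$230,325 is within the $525,000 maximum.

$230,325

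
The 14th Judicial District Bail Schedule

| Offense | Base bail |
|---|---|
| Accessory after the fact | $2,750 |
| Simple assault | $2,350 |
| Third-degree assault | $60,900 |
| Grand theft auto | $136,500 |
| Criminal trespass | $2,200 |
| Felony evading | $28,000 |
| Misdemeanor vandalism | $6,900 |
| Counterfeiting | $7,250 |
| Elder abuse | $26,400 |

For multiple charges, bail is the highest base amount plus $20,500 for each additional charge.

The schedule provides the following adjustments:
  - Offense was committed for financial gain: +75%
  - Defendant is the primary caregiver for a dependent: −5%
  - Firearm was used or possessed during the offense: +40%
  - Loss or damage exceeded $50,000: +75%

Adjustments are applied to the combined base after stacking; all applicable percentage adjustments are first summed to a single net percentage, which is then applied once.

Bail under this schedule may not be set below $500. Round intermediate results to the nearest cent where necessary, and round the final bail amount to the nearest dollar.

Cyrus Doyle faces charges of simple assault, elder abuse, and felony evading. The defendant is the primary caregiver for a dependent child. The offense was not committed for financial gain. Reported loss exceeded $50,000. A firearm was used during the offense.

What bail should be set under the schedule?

Base amounts from the schedule: simple assault $2,350; elder abuse $26,400; felony evading $28,000.
Stacking rule: highest base plus $20,500 per additional charge. Highest is felony evading at $28,000; 2 additional charges → +$41,000. Combined base = $69,000.
Net percentage adjustment: −5% +40% +75% = +110%. $69,000 × 2.1 = $144,900.
$144,900 is at or above the $500 minimum.

$144,900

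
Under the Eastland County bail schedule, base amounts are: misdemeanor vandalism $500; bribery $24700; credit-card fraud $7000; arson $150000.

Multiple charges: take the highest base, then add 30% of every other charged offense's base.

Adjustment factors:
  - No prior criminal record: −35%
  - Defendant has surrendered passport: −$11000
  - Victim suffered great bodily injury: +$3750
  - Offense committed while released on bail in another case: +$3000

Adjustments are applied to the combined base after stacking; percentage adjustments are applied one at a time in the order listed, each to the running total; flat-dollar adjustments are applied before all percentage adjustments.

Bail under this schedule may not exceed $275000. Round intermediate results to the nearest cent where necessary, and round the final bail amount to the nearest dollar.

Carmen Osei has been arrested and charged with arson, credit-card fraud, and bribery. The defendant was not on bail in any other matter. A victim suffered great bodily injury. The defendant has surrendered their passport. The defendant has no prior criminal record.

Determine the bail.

$98969

Base amounts from the schedule: arson $150000; credit-card fraud $7000; bribery $24700.
Stacking rule: highest base plus 30% of each additional charge. Highest is arson at $150000. Additional: $7000 × 30% = $2100; $24700 × 30% = $7410. Combined base = $150000 + $9510 = $159510.
Defendant has surrendered passport (−$11000 flat): $159510 − $11000 = $148510.
Victim suffered great bodily injury (+$3750 flat): $148510 + $3750 = $152260.
No prior criminal record (−35%): $152260 × 0.65 = $98969.
$98969 is within the $275000 maximum.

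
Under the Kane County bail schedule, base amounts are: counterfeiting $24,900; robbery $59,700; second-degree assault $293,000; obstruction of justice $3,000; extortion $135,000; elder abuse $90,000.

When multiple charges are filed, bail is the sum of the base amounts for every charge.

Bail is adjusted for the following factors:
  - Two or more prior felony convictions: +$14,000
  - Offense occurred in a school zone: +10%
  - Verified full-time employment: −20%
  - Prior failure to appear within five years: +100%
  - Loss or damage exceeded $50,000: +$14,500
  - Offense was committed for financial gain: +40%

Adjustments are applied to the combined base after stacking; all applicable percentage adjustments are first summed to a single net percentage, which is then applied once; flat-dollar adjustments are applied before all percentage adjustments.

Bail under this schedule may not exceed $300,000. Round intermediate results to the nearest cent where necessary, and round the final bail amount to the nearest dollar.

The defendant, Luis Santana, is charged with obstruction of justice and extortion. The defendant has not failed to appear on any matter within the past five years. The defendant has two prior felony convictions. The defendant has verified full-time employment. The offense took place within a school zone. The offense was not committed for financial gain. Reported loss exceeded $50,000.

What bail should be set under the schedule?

Base amounts from the schedule: obstruction of justice $3,000; extortion $135,000.
Stacking rule: sum of all bases. $3,000 + $135,000 = $138,000.
Two or more prior felony convictions (+$14,000 flat): $138,000 + $14,000 = $152,000.
Loss or damage exceeded $50,000 (+$14,500 flat): $152,000 + $14,500 = $166,500.
Net percentage adjustment: +10% −20% = −10%. $166,500 × 0.9 = $149,850.
$149,850 is within the $300,000 maximum.

$149,850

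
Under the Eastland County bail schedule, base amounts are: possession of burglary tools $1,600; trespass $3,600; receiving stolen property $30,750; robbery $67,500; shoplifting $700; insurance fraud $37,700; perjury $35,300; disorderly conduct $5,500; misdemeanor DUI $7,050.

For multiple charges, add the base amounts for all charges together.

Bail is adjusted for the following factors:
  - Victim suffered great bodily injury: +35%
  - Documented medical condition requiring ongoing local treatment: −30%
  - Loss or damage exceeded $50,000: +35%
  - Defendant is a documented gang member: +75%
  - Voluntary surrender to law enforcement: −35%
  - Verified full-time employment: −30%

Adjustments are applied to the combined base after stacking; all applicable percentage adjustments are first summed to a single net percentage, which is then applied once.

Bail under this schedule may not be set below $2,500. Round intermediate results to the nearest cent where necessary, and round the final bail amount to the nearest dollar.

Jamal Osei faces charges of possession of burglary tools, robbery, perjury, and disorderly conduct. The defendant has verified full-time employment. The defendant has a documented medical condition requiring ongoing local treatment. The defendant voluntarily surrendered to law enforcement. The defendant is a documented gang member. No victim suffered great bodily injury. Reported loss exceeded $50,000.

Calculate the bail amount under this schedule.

$126,385

Base amounts from the schedule: possession of burglary tools $1,600; robbery $67,500; perjury $35,300; disorderly conduct $5,500.
Stacking rule: sum of all bases. $1,600 + $67,500 + $35,300 + $5,500 = $109,900.
Net percentage adjustment: −30% +35% +75% −35% −30% = +15%. $109,900 × 1.15 = $126,385.
$126,385 is at or above the $2,500 minimum.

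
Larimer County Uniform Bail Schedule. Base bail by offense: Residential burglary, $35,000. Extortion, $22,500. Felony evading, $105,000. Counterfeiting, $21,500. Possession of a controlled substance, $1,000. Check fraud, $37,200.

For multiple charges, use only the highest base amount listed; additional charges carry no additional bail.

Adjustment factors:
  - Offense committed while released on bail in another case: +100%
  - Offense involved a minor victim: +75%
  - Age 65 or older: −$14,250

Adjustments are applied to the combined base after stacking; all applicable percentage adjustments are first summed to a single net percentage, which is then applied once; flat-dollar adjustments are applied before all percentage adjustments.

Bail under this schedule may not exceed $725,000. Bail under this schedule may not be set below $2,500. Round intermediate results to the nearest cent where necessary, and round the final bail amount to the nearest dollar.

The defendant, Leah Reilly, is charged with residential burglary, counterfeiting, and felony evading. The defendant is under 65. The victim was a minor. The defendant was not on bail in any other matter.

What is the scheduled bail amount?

Base amounts from the schedule: residential burglary $35,000; counterfeiting $21,500; felony evading $105,000.
Stacking rule: use the highest base only. Highest is felony evading at $105,000. Combined base = $105,000.
Offense involved a minor victim (+75%): $105,000 × 1.75 = $183,750.
$183,750 is within the $725,000 maximum.
$183,750 is at or above the $2,500 minimum.

$183,750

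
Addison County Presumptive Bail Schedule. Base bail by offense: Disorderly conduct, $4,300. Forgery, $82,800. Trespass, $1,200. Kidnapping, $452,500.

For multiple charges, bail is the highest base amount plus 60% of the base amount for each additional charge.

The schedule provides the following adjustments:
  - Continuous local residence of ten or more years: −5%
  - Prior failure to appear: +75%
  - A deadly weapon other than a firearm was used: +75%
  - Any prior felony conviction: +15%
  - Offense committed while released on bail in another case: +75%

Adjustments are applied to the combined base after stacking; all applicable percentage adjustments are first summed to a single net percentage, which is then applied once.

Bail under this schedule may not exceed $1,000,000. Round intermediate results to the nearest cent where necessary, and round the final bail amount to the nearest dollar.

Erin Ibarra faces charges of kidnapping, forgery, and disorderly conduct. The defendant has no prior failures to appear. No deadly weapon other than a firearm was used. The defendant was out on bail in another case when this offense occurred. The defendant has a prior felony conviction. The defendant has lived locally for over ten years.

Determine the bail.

$933,806

Base amounts from the schedule: kidnapping $452,500; forgery $82,800; disorderly conduct $4,300.
Stacking rule: highest base plus 60% of each additional charge. Highest is kidnapping at $452,500. Additional: $82,800 × 60% = $49,680; $4,300 × 60% = $2,580. Combined base = $452,500 + $52,260 = $504,760.
Net percentage adjustment: −5% +15% +75% = +85%. $504,760 × 1.85 = $933,806.
$933,806 is within the $1,000,000 maximum.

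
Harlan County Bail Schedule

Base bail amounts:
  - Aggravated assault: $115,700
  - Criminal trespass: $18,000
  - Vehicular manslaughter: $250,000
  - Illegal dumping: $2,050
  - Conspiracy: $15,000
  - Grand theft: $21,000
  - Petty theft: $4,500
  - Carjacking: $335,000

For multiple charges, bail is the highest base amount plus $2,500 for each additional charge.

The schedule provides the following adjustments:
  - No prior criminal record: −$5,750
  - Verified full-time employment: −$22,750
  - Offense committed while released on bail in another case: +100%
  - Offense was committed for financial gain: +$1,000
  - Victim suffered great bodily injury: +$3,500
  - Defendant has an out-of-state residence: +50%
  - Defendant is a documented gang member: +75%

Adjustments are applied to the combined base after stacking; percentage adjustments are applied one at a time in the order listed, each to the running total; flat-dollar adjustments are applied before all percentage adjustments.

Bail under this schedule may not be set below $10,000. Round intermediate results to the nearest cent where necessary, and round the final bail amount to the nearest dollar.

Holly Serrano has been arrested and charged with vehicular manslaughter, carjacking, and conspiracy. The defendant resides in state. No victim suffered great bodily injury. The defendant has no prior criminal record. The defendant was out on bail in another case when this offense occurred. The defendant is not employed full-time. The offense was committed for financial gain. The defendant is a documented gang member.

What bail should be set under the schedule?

$1,173,375

Base amounts from the schedule: vehicular manslaughter $250,000; carjacking $335,000; conspiracy $15,000.
Stacking rule: highest base plus $2,500 per additional charge. Highest is carjacking at $335,000; 2 additional charges → +$5,000. Combined base = $340,000.
No prior criminal record (−$5,750 flat): $340,000 − $5,750 = $334,250.
Offense was committed for financial gain (+$1,000 flat): $334,250 + $1,000 = $335,250.
Offense committed while released on bail in another case (+100%): $335,250 × 2 = $670,500.
Defendant is a documented gang member (+75%): $670,500 × 1.75 = $1,173,375.
$1,173,375 is at or above the $10,000 minimum.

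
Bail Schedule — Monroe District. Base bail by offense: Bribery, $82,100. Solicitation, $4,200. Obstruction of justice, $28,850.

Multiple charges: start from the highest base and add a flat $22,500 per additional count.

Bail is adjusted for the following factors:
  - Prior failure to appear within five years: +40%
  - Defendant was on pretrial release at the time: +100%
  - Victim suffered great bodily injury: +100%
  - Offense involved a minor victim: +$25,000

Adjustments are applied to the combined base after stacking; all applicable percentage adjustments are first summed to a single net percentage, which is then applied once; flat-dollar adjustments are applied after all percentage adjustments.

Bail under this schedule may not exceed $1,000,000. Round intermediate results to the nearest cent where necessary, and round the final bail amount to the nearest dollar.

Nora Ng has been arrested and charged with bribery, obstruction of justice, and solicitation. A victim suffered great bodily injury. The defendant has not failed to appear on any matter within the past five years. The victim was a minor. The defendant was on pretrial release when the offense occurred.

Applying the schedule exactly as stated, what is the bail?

$406,300

Base amounts from the schedule: bribery $82,100; obstruction of justice $28,850; solicitation $4,200.
Stacking rule: highest base plus $22,500 per additional charge. Highest is bribery at $82,100; 2 additional charges → +$45,000. Combined base = $127,100.
Net percentage adjustment: +100% +100% = +200%. $127,100 × 3 = $381,300.
Offense involved a minor victim (+$25,000 flat): $381,300 + $25,000 = $406,300.
$406,300 is within the $1,000,000 maximum.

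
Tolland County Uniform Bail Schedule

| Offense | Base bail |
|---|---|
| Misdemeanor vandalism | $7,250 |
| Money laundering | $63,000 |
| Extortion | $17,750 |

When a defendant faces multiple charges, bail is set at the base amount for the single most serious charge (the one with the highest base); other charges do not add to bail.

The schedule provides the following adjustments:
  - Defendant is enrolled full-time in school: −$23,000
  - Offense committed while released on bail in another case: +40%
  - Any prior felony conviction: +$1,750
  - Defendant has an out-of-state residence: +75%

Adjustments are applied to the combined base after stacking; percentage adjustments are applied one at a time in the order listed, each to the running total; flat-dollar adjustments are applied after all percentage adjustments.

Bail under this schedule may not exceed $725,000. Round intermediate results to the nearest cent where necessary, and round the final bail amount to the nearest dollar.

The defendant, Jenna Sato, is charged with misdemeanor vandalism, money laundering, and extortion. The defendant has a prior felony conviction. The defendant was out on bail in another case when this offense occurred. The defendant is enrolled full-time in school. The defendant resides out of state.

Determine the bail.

$133,100

Base amounts from the schedule: misdemeanor vandalism $7,250; money laundering $63,000; extortion $17,750.
Stacking rule: use the highest base only. Highest is money laundering at $63,000. Combined base = $63,000.
Offense committed while released on bail in another case (+40%): $63,000 × 1.4 = $88,200.
Defendant has an out-of-state residence (+75%): $88,200 × 1.75 = $154,350.
Defendant is enrolled full-time in school (−$23,000 flat): $154,350 − $23,000 = $131,350.
Any prior felony conviction (+$1,750 flat): $131,350 + $1,750 = $133,100.
$133,100 is within the $725,000 maximum.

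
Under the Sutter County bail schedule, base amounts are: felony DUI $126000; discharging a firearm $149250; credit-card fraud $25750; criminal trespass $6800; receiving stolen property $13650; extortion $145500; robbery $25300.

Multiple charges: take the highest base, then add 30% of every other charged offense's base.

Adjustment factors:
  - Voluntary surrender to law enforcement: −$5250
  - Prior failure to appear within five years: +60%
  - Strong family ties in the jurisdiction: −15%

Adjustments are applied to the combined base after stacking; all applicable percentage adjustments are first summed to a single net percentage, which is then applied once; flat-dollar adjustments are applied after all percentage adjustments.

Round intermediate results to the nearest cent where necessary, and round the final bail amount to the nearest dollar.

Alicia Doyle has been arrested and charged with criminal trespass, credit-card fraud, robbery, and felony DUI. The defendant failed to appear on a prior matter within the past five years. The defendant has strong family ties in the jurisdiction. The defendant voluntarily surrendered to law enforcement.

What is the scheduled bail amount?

Base amounts from the schedule: criminal trespass $6800; credit-card fraud $25750; robbery $25300; felony DUI $126000.
Stacking rule: highest base plus 30% of each additional charge. Highest is felony DUI at $126000. Additional: $6800 × 30% = $2040; $25750 × 30% = $7725; $25300 × 30% = $7590. Combined base = $126000 + $17355 = $143355.
Net percentage adjustment: +60% −15% = +45%. $143355 × 1.45 = $207864.75.
Voluntary surrender to law enforcement (−$5250 flat): $207864.75 − $5250 = $202614.75.
Rounded to the nearest dollar: $202615.

$202615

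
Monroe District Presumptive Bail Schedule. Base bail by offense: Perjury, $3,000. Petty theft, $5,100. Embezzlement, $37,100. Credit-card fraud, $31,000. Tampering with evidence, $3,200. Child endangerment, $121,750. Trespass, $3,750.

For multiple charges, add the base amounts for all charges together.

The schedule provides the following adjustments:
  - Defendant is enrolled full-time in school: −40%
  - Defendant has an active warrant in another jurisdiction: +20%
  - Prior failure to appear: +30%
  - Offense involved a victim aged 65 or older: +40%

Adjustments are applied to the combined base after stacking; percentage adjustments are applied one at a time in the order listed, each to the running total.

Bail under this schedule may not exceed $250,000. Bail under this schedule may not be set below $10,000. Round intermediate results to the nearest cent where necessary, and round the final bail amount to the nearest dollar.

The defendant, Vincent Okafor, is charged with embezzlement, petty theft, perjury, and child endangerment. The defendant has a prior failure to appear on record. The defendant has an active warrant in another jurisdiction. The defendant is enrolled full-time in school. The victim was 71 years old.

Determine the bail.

Base amounts from the schedule: embezzlement $37,100; petty theft $5,100; perjury $3,000; child endangerment $121,750.
Stacking rule: sum of all bases. $37,100 + $5,100 + $3,000 + $121,750 = $166,950.
Defendant is enrolled full-time in school (−40%): $166,950 × 0.6 = $100,170.
Defendant has an active warrant in another jurisdiction (+20%): $100,170 × 1.2 = $120,204.
Prior failure to appear (+30%): $120,204 × 1.3 = $156,265.20.
Offense involved a victim aged 65 or older (+40%): $156,265.20 × 1.4 = $218,771.28.
$218,771.28 is within the $250,000 maximum.
$218,771.28 is at or above the $10,000 minimum.
Rounded to the nearest dollar: $218,771.

$218,771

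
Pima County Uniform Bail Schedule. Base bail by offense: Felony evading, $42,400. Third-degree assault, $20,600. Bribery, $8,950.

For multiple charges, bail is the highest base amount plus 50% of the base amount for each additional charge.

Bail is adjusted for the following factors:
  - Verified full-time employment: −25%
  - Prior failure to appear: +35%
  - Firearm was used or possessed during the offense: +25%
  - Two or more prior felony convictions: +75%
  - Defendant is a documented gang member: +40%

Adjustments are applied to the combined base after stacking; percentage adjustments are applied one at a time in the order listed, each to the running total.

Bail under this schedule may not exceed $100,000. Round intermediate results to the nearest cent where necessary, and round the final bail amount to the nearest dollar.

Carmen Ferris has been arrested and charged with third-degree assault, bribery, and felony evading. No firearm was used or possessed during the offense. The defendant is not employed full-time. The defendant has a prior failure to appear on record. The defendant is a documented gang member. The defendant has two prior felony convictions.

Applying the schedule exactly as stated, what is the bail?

Base amounts from the schedule: third-degree assault $20,600; bribery $8,950; felony evading $42,400.
Stacking rule: highest base plus 50% of each additional charge. Highest is felony evading at $42,400. Additional: $20,600 × 50% = $10,300; $8,950 × 50% = $4,475. Combined base = $42,400 + $14,775 = $57,175.
Prior failure to appear (+35%): $57,175 × 1.35 = $77,186.25.
Two or more prior felony convictions (+75%): $77,186.25 × 1.75 = $135,075.94.
Defendant is a documented gang member (+40%): $135,075.94 × 1.4 = $189,106.32.
Result $189,106.32 exceeds the maximum of $100,000; bail is capped at $100,000.

$100,000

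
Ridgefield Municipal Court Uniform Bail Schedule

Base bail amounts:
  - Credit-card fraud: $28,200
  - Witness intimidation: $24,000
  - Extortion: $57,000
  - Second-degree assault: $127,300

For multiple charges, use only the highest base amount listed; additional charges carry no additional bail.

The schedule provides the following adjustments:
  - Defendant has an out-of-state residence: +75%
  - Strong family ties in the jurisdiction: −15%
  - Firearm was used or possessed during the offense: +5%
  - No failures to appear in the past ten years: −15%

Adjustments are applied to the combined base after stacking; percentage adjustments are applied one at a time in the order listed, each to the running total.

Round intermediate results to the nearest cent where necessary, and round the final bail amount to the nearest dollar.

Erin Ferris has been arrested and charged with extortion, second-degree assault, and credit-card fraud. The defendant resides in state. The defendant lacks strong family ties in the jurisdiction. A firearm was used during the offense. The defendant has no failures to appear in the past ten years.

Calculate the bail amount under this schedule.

$113,615

Base amounts from the schedule: extortion $57,000; second-degree assault $127,300; credit-card fraud $28,200.
Stacking rule: use the highest base only. Highest is second-degree assault at $127,300. Combined base = $127,300.
Firearm was used or possessed during the offense (+5%): $127,300 × 1.05 = $133,665.
No failures to appear in the past ten years (−15%): $133,665 × 0.85 = $113,615.25.
Rounded to the nearest dollar: $113,615.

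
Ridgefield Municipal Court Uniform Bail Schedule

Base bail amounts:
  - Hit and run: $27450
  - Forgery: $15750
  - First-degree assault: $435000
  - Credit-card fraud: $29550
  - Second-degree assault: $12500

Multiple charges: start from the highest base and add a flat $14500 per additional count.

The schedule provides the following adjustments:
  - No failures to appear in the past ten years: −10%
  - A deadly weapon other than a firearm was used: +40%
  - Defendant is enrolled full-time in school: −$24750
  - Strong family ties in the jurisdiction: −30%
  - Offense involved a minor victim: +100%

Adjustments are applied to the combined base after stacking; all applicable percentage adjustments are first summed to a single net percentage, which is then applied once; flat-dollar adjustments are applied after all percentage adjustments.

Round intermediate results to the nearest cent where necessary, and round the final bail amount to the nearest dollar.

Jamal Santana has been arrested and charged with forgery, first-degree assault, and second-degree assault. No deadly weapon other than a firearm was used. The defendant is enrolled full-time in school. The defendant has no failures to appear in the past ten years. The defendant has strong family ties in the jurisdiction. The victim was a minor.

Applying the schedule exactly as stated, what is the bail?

Base amounts from the schedule: forgery $15750; first-degree assault $435000; second-degree assault $12500.
Stacking rule: highest base plus $14500 per additional charge. Highest is first-degree assault at $435000; 2 additional charges → +$29000. Combined base = $464000.
Net percentage adjustment: −10% −30% +100% = +60%. $464000 × 1.6 = $742400.
Defendant is enrolled full-time in school (−$24750 flat): $742400 − $24750 = $717650.

$717650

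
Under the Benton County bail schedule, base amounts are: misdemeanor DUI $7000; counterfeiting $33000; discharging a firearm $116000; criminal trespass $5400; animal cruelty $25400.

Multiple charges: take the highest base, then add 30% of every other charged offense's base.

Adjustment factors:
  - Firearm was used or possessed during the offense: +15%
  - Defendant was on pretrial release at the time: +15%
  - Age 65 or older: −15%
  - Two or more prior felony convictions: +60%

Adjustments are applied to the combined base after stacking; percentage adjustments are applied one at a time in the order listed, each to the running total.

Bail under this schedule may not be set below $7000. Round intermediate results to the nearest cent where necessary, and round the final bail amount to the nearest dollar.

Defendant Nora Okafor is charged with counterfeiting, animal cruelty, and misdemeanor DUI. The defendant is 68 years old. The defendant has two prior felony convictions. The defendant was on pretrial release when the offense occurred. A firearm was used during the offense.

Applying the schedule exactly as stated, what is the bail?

$76836

Base amounts from the schedule: counterfeiting $33000; animal cruelty $25400; misdemeanor DUI $7000.
Stacking rule: highest base plus 30% of each additional charge. Highest is counterfeiting at $33000. Additional: $25400 × 30% = $7620; $7000 × 30% = $2100. Combined base = $33000 + $9720 = $42720.
Firearm was used or possessed during the offense (+15%): $42720 × 1.15 = $49128.
Defendant was on pretrial release at the time (+15%): $49128 × 1.15 = $56497.20.
Age 65 or older (−15%): $56497.20 × 0.85 = $48022.62.
Two or more prior felony convictions (+60%): $48022.62 × 1.6 = $76836.19.
$76836.19 is at or above the $7000 minimum.
Rounded to the nearest dollar: $76836.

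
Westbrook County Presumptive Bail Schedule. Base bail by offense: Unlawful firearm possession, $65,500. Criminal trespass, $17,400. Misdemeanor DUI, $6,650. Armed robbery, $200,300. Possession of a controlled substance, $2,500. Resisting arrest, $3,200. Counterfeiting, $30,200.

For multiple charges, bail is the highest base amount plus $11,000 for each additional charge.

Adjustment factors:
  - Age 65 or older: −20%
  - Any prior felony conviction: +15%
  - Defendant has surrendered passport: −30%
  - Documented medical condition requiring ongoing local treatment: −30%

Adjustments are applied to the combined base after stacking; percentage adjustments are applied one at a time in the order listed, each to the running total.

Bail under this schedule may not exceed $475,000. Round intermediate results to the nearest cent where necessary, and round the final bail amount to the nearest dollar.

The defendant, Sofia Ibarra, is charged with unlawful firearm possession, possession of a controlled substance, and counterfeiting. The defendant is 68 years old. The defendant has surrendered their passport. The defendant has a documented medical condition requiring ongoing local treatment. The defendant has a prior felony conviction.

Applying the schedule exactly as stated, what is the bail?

Base amounts from the schedule: unlawful firearm possession $65,500; possession of a controlled substance $2,500; counterfeiting $30,200.
Stacking rule: highest base plus $11,000 per additional charge. Highest is unlawful firearm possession at $65,500; 2 additional charges → +$22,000. Combined base = $87,500.
Age 65 or older (−20%): $87,500 × 0.8 = $70,000.
Any prior felony conviction (+15%): $70,000 × 1.15 = $80,500.
Defendant has surrendered passport (−30%): $80,500 × 0.7 = $56,350.
Documented medical condition requiring ongoing local treatment (−30%): $56,350 × 0.7 = $39,445.
$39,445 is within the $475,000 maximum.

$39,445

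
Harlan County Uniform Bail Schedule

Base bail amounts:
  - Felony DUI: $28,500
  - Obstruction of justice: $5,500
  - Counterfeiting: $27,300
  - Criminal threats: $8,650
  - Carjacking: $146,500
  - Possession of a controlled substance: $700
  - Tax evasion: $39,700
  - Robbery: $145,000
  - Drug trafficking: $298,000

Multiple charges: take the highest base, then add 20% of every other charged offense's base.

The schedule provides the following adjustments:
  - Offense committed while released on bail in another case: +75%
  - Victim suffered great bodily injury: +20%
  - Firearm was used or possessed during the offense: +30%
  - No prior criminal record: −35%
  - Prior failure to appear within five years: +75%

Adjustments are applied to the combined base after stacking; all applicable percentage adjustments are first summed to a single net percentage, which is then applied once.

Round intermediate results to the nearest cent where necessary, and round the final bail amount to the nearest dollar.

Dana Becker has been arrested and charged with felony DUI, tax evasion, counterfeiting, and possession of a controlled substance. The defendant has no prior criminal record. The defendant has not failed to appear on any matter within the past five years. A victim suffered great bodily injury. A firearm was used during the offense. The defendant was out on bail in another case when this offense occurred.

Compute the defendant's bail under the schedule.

$96,900

Base amounts from the schedule: felony DUI $28,500; tax evasion $39,700; counterfeiting $27,300; possession of a controlled substance $700.
Stacking rule: highest base plus 20% of each additional charge. Highest is tax evasion at $39,700. Additional: $28,500 × 20% = $5,700; $27,300 × 20% = $5,460; $700 × 20% = $140. Combined base = $39,700 + $11,300 = $51,000.
Net percentage adjustment: +75% +20% +30% −35% = +90%. $51,000 × 1.9 = $96,900.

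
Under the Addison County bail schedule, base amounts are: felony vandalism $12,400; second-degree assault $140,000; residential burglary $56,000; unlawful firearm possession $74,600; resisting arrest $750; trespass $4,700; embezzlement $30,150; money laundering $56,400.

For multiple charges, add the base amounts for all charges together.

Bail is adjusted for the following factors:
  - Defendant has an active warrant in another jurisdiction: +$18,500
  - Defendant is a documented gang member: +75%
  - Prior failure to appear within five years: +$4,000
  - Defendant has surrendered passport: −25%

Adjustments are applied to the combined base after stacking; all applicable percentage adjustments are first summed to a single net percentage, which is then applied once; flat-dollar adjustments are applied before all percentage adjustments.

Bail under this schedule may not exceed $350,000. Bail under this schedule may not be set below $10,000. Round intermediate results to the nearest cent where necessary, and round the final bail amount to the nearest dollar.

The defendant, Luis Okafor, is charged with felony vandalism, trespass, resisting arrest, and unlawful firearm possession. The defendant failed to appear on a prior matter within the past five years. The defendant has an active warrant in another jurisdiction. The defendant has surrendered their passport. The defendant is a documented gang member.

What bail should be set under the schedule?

Base amounts from the schedule: felony vandalism $12,400; trespass $4,700; resisting arrest $750; unlawful firearm possession $74,600.
Stacking rule: sum of all bases. $12,400 + $4,700 + $750 + $74,600 = $92,450.
Defendant has an active warrant in another jurisdiction (+$18,500 flat): $92,450 + $18,500 = $110,950.
Prior failure to appear within five years (+$4,000 flat): $110,950 + $4,000 = $114,950.
Net percentage adjustment: +75% −25% = +50%. $114,950 × 1.5 = $172,425.
$172,425 is within the $350,000 maximum.
$172,425 is at or above the $10,000 minimum.

$172,425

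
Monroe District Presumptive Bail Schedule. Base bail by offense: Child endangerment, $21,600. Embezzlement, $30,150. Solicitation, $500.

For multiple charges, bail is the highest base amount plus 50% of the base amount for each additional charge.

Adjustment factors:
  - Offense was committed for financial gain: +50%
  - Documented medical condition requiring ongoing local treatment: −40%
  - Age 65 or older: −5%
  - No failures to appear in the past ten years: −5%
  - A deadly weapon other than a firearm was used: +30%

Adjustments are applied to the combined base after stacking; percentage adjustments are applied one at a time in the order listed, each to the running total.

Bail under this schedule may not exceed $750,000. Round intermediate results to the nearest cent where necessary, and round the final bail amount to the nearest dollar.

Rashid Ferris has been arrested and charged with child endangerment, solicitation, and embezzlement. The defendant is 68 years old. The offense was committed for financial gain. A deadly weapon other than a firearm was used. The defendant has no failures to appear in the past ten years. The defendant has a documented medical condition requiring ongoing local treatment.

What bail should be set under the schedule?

Base amounts from the schedule: child endangerment $21,600; solicitation $500; embezzlement $30,150.
Stacking rule: highest base plus 50% of each additional charge. Highest is embezzlement at $30,150. Additional: $21,600 × 50% = $10,800; $500 × 50% = $250. Combined base = $30,150 + $11,050 = $41,200.
Offense was committed for financial gain (+50%): $41,200 × 1.5 = $61,800.
Documented medical condition requiring ongoing local treatment (−40%): $61,800 × 0.6 = $37,080.
Age 65 or older (−5%): $37,080 × 0.95 = $35,226.
No failures to appear in the past ten years (−5%): $35,226 × 0.95 = $33,464.70.
A deadly weapon other than a firearm was used (+30%): $33,464.70 × 1.3 = $43,504.11.
$43,504.11 is within the $750,000 maximum.
Rounded to the nearest dollar: $43,504.

$43,504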